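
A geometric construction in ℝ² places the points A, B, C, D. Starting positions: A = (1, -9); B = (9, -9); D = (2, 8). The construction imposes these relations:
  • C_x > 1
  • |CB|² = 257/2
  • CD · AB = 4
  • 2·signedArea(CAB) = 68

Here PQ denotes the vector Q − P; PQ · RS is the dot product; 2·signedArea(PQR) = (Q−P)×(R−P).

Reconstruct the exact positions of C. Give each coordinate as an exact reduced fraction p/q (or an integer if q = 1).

1. C_x = 3/2  [CD · AB = 4 ∩ 2·signedArea(CAB) = 68]
2. C_y = -1/2  [CD · AB = 4 ∩ 2·signedArea(CAB) = 68]
   → C = (3/2, -1/2)

C = (3/2, -1/2)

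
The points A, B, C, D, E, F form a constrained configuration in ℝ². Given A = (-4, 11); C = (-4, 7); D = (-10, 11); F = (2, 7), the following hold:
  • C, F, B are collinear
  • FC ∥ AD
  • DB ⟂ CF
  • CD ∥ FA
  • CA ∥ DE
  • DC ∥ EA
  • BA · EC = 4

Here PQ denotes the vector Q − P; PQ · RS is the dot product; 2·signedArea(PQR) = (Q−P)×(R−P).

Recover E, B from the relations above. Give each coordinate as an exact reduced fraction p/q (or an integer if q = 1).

1. E_x = -10  [DC ∥ EA ∩ CA ∥ DE]
2. E_y = 15  [DC ∥ EA ∩ CA ∥ DE]
   → E = (-10, 15)
3. B_x = -10  [C, F, B are collinear ∩ DB ⟂ CF]
4. B_y = 7  [C, F, B are collinear ∩ DB ⟂ CF]
   → B = (-10, 7)

B = (-10, 7)
E = (-10, 15)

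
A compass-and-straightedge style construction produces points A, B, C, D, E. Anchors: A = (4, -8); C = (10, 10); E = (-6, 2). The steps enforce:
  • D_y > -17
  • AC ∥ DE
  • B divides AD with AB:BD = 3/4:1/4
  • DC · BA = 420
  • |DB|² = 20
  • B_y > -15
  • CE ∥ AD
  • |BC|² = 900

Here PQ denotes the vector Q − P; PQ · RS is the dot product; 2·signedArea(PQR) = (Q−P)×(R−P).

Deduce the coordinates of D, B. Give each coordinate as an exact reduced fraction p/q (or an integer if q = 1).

B = (-8, -14)
D = (-12, -16)

1. D_x = -12  [AC ∥ DE ∩ CE ∥ AD]
2. D_y = -16  [AC ∥ DE ∩ CE ∥ AD]
   → D = (-12, -16)
3. B_x = -8  [B divides AD with AB:BD = 3/4:1/4]
4. B_y = -14  [B divides AD with AB:BD = 3/4:1/4]
   → B = (-8, -14)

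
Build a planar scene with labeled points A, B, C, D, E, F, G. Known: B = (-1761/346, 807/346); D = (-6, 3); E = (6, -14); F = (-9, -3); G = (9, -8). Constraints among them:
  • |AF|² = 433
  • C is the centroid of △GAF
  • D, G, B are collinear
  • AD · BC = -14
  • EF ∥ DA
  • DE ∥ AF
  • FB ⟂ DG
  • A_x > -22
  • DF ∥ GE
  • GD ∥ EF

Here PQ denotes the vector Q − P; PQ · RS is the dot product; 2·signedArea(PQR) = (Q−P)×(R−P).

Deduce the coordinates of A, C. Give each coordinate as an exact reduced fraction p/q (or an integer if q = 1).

A = (-21, 14)
C = (-7, 1)

1. A_x = -21  [DE ∥ AF ∩ EF ∥ DA]
2. A_y = 14  [DE ∥ AF ∩ EF ∥ DA]
   → A = (-21, 14)
3. C_x = -7  [C is the centroid of △GAF]
4. C_y = 1  [C is the centroid of △GAF]
   → C = (-7, 1)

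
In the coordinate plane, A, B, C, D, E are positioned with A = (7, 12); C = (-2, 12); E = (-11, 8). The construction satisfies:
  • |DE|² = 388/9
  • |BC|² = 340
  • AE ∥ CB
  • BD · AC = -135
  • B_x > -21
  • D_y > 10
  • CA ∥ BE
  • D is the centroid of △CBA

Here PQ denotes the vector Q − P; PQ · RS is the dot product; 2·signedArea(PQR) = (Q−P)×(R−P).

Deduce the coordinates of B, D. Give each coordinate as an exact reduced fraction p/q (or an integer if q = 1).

B = (-20, 8)
D = (-5, 32/3)

1. B_x = -20  [CA ∥ BE ∩ AE ∥ CB]
2. B_y = 8  [CA ∥ BE ∩ AE ∥ CB]
   → B = (-20, 8)
3. D_x = -5  [D is the centroid of △CBA]
4. D_y = 32/3  [D is the centroid of △CBA]
   → D = (-5, 32/3)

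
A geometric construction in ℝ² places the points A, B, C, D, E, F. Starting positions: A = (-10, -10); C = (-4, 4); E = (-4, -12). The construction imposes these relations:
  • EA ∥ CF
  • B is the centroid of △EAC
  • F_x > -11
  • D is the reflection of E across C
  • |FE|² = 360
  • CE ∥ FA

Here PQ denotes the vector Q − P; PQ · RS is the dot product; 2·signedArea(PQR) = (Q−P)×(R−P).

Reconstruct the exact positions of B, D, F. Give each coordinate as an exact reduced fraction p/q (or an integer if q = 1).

B = (-6, -6)
D = (-4, 20)
F = (-10, 6)

1. B_x = -6  [B is the centroid of △EAC]
2. B_y = -6  [B is the centroid of △EAC]
   → B = (-6, -6)
3. D_x = -4  [D is the reflection of E across C]
4. D_y = 20  [D is the reflection of E across C]
   → D = (-4, 20)
5. F_x = -10  [CE ∥ FA ∩ EA ∥ CF]
6. F_y = 6  [CE ∥ FA ∩ EA ∥ CF]
   → F = (-10, 6)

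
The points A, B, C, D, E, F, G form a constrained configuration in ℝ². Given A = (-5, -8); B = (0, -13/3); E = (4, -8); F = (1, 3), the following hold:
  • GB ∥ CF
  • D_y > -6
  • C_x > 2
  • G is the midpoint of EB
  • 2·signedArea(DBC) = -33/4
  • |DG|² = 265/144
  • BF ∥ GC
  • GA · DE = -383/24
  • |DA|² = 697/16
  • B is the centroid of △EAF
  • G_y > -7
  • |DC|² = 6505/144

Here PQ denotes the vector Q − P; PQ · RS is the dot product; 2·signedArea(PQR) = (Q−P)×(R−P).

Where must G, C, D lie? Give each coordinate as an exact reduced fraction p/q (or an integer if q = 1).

C = (3, 7/6)
D = (1, -21/4)
G = (2, -37/6)

1. G_x = 2  [G is the midpoint of EB]
2. G_y = -37/6  [G is the midpoint of EB]
   → G = (2, -37/6)
3. C_x = 3  [GB ∥ CF ∩ BF ∥ GC]
4. C_y = 7/6  [GB ∥ CF ∩ BF ∥ GC]
   → C = (3, 7/6)
5. D_x = 1  [2·signedArea(DBC) = -33/4 ∩ GA · DE = -383/24]
6. D_y = -21/4  [2·signedArea(DBC) = -33/4 ∩ GA · DE = -383/24]
   → D = (1, -21/4)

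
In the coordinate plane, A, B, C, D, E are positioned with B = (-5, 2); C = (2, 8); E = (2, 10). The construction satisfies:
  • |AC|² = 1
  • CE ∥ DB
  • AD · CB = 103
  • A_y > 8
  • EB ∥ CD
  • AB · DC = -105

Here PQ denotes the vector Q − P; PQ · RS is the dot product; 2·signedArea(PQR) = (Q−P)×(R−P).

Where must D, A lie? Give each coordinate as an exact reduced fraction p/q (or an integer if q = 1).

1. D_x = -5  [CE ∥ DB ∩ EB ∥ CD]
2. D_y = 0  [CE ∥ DB ∩ EB ∥ CD]
   → D = (-5, 0)
3. A_x = 2  [AD · CB = 103 ∩ AB · DC = -105]
4. A_y = 9  [AD · CB = 103 ∩ AB · DC = -105]
   → A = (2, 9)

A = (2, 9)
D = (-5, 0)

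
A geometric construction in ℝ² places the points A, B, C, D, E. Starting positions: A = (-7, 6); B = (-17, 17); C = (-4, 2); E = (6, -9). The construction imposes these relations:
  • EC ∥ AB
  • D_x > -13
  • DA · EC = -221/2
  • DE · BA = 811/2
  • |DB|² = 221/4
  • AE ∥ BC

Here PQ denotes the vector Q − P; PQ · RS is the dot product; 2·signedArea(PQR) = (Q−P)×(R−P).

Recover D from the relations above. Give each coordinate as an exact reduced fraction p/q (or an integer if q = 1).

D = (-12, 23/2)

1. D_x = -12  [line -10·x + 11·y + -493/2 = 0 ∩ |DB|² = 221/4]
2. D_y = 23/2  [line -10·x + 11·y + -493/2 = 0 ∩ |DB|² = 221/4]
   → D = (-12, 23/2)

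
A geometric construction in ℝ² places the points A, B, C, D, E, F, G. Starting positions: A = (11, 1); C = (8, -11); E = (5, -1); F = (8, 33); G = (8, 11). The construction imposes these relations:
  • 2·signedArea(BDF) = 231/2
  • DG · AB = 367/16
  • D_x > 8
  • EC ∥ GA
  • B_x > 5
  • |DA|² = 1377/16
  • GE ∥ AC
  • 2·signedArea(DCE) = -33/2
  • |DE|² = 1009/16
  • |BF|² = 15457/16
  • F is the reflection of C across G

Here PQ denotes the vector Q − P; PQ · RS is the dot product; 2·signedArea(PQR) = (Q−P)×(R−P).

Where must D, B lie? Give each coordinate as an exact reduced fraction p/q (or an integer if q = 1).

1. D_x = 35/4  [line -10·x + -3·y + 127/2 = 0 ∩ |DA|² = 1377/16]
2. D_y = -8  [line -10·x + -3·y + 127/2 = 0 ∩ |DA|² = 1377/16]
   → D = (35/4, -8)
3. B_x = 23/4  [2·signedArea(BDF) = 231/2 ∩ DG · AB = 367/16]
4. B_y = 2  [2·signedArea(BDF) = 231/2 ∩ DG · AB = 367/16]
   → B = (23/4, 2)

B = (23/4, 2)
D = (35/4, -8)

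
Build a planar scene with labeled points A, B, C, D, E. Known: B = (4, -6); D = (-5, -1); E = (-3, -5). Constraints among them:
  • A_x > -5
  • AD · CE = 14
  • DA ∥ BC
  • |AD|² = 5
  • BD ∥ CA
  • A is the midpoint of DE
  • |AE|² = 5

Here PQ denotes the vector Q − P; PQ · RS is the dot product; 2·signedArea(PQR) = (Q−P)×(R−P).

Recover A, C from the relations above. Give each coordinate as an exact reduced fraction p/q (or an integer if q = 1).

1. A_x = -4  [A is the midpoint of DE]
2. A_y = -3  [A is the midpoint of DE]
   → A = (-4, -3)
3. C_x = 5  [BD ∥ CA ∩ DA ∥ BC]
4. C_y = -8  [BD ∥ CA ∩ DA ∥ BC]
   → C = (5, -8)

A = (-4, -3)
C = (5, -8)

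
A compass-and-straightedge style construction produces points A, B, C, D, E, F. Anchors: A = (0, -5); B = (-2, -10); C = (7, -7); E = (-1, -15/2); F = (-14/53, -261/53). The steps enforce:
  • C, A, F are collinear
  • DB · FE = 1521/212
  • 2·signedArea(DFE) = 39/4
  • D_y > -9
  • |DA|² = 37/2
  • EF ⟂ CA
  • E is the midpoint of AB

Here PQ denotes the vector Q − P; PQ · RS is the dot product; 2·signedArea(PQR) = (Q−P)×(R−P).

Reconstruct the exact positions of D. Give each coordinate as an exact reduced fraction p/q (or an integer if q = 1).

1. D_x = 5/2  [2·signedArea(DFE) = 39/4 ∩ DB · FE = 1521/212]
2. D_y = -17/2  [2·signedArea(DFE) = 39/4 ∩ DB · FE = 1521/212]
   → D = (5/2, -17/2)

D = (5/2, -17/2)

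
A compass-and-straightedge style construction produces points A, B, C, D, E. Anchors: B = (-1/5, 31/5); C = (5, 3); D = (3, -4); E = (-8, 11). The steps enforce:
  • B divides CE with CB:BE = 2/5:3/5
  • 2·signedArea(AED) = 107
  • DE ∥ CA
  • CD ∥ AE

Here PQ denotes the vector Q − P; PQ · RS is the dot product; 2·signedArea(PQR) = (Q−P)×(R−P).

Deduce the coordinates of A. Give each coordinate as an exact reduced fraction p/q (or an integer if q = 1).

A = (-6, 18)

1. A_x = -6  [CD ∥ AE ∩ DE ∥ CA]
2. A_y = 18  [CD ∥ AE ∩ DE ∥ CA]
   → A = (-6, 18)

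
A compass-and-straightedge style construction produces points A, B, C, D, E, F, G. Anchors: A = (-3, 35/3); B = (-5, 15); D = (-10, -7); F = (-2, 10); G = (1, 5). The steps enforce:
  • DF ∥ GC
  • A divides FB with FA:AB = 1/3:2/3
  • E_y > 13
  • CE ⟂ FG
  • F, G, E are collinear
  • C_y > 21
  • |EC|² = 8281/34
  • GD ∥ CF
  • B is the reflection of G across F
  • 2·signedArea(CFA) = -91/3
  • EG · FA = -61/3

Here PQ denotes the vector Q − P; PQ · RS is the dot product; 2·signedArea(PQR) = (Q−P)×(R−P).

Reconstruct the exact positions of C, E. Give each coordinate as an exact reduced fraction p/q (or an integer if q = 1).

C = (9, 22)
E = (-149/34, 475/34)

1. C_x = 9  [GD ∥ CF ∩ DF ∥ GC]
2. C_y = 22  [GD ∥ CF ∩ DF ∥ GC]
   → C = (9, 22)
3. E_x = -149/34  [F, G, E are collinear ∩ CE ⟂ FG]
4. E_y = 475/34  [F, G, E are collinear ∩ CE ⟂ FG]
   → E = (-149/34, 475/34)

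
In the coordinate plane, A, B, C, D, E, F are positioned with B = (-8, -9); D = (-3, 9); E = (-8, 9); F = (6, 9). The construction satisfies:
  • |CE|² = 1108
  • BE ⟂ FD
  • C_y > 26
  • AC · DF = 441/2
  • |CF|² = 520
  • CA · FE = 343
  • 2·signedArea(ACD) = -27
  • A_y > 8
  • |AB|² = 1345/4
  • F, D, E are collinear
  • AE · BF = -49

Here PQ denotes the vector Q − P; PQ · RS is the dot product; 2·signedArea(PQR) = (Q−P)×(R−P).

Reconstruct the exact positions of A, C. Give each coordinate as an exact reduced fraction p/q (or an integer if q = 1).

A = (-9/2, 9)
C = (20, 27)

1. A_x = -9/2  [line -14·x + -18·y + 99 = 0 ∩ |AB|² = 1345/4]
2. A_y = 9  [line -14·x + -18·y + 99 = 0 ∩ |AB|² = 1345/4]
   → A = (-9/2, 9)
3. C_x = 20  [CA · FE = 343 ∩ 2·signedArea(ACD) = -27]
4. C_y = 27  [CA · FE = 343 ∩ 2·signedArea(ACD) = -27]
   → C = (20, 27)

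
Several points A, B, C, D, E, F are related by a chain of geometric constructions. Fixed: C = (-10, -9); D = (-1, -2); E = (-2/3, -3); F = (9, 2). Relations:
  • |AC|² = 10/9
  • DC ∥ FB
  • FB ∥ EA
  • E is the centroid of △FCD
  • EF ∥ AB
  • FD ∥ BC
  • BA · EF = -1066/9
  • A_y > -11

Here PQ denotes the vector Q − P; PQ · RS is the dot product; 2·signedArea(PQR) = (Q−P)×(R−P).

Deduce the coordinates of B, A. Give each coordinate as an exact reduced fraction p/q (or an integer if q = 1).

A = (-29/3, -10)
B = (0, -5)

1. B_x = 0  [FD ∥ BC ∩ DC ∥ FB]
2. B_y = -5  [FD ∥ BC ∩ DC ∥ FB]
   → B = (0, -5)
3. A_x = -29/3  [EF ∥ AB ∩ FB ∥ EA]
4. A_y = -10  [EF ∥ AB ∩ FB ∥ EA]
   → A = (-29/3, -10)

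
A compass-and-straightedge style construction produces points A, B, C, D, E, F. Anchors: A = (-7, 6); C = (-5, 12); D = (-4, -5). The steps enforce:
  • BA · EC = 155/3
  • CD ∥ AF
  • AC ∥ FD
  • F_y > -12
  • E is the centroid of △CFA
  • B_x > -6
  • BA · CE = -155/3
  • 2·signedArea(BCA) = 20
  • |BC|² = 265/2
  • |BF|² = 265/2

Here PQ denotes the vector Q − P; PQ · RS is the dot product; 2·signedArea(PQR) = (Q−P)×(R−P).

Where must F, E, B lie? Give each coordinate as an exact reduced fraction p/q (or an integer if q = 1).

B = (-11/2, 1/2)
E = (-6, 7/3)
F = (-6, -11)

1. F_x = -6  [AC ∥ FD ∩ CD ∥ AF]
2. F_y = -11  [AC ∥ FD ∩ CD ∥ AF]
   → F = (-6, -11)
3. E_x = -6  [E is the centroid of △CFA]
4. E_y = 7/3  [E is the centroid of △CFA]
   → E = (-6, 7/3)
5. B_x = -11/2  [BA · CE = -155/3 ∩ 2·signedArea(BCA) = 20]
6. B_y = 1/2  [BA · CE = -155/3 ∩ 2·signedArea(BCA) = 20]
   → B = (-11/2, 1/2)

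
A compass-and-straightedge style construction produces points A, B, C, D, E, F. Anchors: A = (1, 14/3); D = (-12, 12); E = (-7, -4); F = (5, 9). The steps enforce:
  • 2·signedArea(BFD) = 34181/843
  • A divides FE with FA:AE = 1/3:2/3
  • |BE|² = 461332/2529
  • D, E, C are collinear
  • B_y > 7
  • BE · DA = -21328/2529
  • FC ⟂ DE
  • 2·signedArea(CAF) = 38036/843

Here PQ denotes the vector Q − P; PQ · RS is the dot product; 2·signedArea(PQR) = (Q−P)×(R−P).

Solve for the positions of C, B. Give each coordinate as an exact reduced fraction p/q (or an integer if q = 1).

1. C_x = -2707/281  [D, E, C are collinear ∩ FC ⟂ DE]
2. C_y = 1244/281  [D, E, C are collinear ∩ FC ⟂ DE]
   → C = (-2707/281, 1244/281)
3. B_x = 103/843  [2·signedArea(BFD) = 34181/843 ∩ BE · DA = -21328/2529]
4. B_y = 6302/843  [2·signedArea(BFD) = 34181/843 ∩ BE · DA = -21328/2529]
   → B = (103/843, 6302/843)

B = (103/843, 6302/843)
C = (-2707/281, 1244/281)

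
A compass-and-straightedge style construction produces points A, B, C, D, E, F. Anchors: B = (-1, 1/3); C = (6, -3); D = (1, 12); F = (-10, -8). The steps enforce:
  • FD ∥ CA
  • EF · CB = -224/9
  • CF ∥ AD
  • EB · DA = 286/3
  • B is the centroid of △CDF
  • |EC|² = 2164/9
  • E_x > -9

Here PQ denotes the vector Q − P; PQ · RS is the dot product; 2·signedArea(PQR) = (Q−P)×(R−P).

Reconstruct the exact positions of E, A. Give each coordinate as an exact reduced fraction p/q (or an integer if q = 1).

1. E_x = -8  [line 7·x + -10/3·y + 614/9 = 0 ∩ |EC|² = 2164/9]
2. E_y = 11/3  [line 7·x + -10/3·y + 614/9 = 0 ∩ |EC|² = 2164/9]
   → E = (-8, 11/3)
3. A_x = 17  [EB · DA = 286/3 ∩ CF ∥ AD]
4. A_y = 17  [EB · DA = 286/3 ∩ CF ∥ AD]
   → A = (17, 17)

A = (17, 17)
E = (-8, 11/3)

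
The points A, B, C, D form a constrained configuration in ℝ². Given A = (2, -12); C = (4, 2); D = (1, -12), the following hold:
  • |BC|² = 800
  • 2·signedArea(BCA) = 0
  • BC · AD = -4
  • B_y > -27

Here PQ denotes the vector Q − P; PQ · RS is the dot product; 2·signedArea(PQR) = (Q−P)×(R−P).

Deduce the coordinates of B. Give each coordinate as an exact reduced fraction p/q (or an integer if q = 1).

B = (0, -26)

1. B_x = 0  [2·signedArea(BCA) = 0 ∩ BC · AD = -4]
2. B_y = -26  [2·signedArea(BCA) = 0 ∩ BC · AD = -4]
   → B = (0, -26)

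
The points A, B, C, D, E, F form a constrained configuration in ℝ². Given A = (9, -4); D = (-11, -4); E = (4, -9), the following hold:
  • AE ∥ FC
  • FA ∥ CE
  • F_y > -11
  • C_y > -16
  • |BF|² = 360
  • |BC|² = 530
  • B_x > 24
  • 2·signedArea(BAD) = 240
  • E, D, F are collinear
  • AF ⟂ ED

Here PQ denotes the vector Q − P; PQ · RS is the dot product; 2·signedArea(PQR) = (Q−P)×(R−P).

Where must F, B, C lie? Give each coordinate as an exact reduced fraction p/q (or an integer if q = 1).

B = (25, -16)
C = (2, -15)
F = (7, -10)

1. F_x = 7  [E, D, F are collinear ∩ AF ⟂ ED]
2. F_y = -10  [E, D, F are collinear ∩ AF ⟂ ED]
   → F = (7, -10)
3. B_y = -16  [2·signedArea(BAD) = 240]
4. B_x = 25  [|BF|² = 360]
   → B = (25, -16)
5. C_x = 2  [FA ∥ CE ∩ AE ∥ FC]
6. C_y = -15  [FA ∥ CE ∩ AE ∥ FC]
   → C = (2, -15)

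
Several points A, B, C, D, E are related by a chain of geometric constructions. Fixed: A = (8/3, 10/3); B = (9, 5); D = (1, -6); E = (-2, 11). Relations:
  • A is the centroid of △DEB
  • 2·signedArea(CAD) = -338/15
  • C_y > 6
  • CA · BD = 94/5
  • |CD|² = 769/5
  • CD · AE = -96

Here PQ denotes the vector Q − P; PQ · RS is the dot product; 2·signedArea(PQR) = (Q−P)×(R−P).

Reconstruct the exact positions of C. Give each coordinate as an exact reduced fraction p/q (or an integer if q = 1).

C = (4/5, 32/5)

1. C_x = 4/5  [CD · AE = -96 ∩ 2·signedArea(CAD) = -338/15]
2. C_y = 32/5  [CD · AE = -96 ∩ 2·signedArea(CAD) = -338/15]
   → C = (4/5, 32/5)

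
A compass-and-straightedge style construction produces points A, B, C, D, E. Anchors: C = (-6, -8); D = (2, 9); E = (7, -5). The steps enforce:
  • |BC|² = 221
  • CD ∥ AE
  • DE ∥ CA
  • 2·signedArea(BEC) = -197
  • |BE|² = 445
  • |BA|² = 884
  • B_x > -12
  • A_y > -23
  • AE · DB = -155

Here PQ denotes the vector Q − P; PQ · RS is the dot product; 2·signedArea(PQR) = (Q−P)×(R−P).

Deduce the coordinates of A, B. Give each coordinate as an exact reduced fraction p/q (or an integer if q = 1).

A = (-1, -22)
B = (-11, 6)

1. A_x = -1  [CD ∥ AE ∩ DE ∥ CA]
2. A_y = -22  [CD ∥ AE ∩ DE ∥ CA]
   → A = (-1, -22)
3. B_x = -11  [2·signedArea(BEC) = -197 ∩ AE · DB = -155]
4. B_y = 6  [2·signedArea(BEC) = -197 ∩ AE · DB = -155]
   → B = (-11, 6)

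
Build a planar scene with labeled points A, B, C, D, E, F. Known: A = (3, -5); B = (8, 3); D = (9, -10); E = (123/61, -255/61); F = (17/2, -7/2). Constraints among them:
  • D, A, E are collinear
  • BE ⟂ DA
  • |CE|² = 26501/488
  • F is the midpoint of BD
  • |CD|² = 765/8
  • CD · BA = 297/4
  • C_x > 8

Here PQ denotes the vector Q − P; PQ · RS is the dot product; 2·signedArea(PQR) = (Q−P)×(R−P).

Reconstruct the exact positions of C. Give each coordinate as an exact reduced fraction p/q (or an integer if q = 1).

C = (33/4, -1/4)

1. C_x = 33/4  [line 5·x + 8·y + -157/4 = 0 ∩ |CE|² = 26501/488]
2. C_y = -1/4  [line 5·x + 8·y + -157/4 = 0 ∩ |CE|² = 26501/488]
   → C = (33/4, -1/4)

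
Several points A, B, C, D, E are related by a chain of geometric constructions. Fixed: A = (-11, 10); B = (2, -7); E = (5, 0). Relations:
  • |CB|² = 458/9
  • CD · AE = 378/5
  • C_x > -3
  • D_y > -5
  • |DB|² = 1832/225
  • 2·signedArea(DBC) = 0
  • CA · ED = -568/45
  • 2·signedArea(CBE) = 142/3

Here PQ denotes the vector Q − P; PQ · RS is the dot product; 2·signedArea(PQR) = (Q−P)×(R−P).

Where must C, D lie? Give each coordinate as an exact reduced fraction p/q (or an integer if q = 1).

C = (-7/3, -4/3)
D = (4/15, -71/15)

1. C_x = -7/3  [line -7·x + 3·y + -37/3 = 0 ∩ |CB|² = 458/9]
2. C_y = -4/3  [line -7·x + 3·y + -37/3 = 0 ∩ |CB|² = 458/9]
   → C = (-7/3, -4/3)
3. D_x = 4/15  [CD · AE = 378/5 ∩ 2·signedArea(DBC) = 0]
4. D_y = -71/15  [CD · AE = 378/5 ∩ 2·signedArea(DBC) = 0]
   → D = (4/15, -71/15)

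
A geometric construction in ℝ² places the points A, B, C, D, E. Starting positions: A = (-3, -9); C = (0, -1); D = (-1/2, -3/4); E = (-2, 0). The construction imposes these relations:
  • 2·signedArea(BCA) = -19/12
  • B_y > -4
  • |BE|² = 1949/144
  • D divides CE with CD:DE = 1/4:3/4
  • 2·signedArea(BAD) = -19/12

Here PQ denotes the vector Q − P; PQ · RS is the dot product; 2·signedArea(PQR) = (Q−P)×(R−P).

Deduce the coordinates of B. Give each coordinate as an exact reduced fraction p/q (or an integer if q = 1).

1. B_x = -7/6  [2·signedArea(BCA) = -19/12 ∩ 2·signedArea(BAD) = -19/12]
2. B_y = -43/12  [2·signedArea(BCA) = -19/12 ∩ 2·signedArea(BAD) = -19/12]
   → B = (-7/6, -43/12)

B = (-7/6, -43/12)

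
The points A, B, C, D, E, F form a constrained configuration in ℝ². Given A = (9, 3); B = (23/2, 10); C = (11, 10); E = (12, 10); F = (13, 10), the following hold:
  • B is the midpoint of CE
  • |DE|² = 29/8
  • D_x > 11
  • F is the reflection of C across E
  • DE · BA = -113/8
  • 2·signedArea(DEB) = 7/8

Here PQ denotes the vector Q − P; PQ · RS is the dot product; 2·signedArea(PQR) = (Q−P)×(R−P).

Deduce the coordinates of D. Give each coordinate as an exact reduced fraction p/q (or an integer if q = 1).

D = (45/4, 33/4)

1. D_x = 45/4  [DE · BA = -113/8 ∩ 2·signedArea(DEB) = 7/8]
2. D_y = 33/4  [DE · BA = -113/8 ∩ 2·signedArea(DEB) = 7/8]
   → D = (45/4, 33/4)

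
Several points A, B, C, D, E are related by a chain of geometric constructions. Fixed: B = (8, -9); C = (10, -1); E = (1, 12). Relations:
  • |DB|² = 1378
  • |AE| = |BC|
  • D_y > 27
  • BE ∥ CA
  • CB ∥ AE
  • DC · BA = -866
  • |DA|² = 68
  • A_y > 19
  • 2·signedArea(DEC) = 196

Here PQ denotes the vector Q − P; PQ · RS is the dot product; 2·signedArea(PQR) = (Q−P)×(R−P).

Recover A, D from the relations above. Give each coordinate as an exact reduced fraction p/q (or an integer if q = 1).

A = (3, 20)
D = (5, 28)

1. A_x = 3  [CB ∥ AE ∩ BE ∥ CA]
2. A_y = 20  [CB ∥ AE ∩ BE ∥ CA]
   → A = (3, 20)
3. D_x = 5  [2·signedArea(DEC) = 196 ∩ DC · BA = -866]
4. D_y = 28  [2·signedArea(DEC) = 196 ∩ DC · BA = -866]
   → D = (5, 28)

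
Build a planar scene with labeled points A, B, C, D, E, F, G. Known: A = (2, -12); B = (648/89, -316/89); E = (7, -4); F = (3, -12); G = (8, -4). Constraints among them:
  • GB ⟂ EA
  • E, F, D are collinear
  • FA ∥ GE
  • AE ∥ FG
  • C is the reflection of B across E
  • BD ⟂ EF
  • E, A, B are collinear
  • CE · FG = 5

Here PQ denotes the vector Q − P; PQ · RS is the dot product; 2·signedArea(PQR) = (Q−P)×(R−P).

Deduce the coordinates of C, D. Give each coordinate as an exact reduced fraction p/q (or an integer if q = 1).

C = (598/89, -396/89)
D = (644/89, -314/89)

1. C_x = 598/89  [C is the reflection of B across E]
2. C_y = -396/89  [C is the reflection of B across E]
   → C = (598/89, -396/89)
3. D_x = 644/89  [E, F, D are collinear ∩ BD ⟂ EF]
4. D_y = -314/89  [E, F, D are collinear ∩ BD ⟂ EF]
   → D = (644/89, -314/89)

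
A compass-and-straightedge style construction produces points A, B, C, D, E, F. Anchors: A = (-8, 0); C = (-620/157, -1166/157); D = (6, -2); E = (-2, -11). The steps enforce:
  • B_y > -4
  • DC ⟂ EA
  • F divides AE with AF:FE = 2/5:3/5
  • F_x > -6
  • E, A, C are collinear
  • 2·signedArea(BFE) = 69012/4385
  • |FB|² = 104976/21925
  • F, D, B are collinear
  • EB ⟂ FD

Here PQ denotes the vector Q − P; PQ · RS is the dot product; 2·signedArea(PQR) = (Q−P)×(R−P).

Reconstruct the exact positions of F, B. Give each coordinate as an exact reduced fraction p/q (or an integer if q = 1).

1. F_x = -28/5  [F divides AE with AF:FE = 2/5:3/5]
2. F_y = -22/5  [F divides AE with AF:FE = 2/5:3/5]
   → F = (-28/5, -22/5)
3. B_x = -3032/877  [F, D, B are collinear ∩ EB ⟂ FD]
4. B_y = -3470/877  [F, D, B are collinear ∩ EB ⟂ FD]
   → B = (-3032/877, -3470/877)

B = (-3032/877, -3470/877)
F = (-28/5, -22/5)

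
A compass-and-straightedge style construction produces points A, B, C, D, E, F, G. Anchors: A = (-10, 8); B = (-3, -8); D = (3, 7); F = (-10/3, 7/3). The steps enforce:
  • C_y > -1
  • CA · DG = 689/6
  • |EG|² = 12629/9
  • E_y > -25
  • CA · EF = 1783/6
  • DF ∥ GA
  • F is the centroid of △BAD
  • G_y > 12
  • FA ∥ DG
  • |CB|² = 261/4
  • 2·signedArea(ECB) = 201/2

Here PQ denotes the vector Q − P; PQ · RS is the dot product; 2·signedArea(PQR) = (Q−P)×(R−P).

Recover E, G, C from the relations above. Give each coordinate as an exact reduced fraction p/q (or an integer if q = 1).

1. G_x = -11/3  [DF ∥ GA ∩ FA ∥ DG]
2. G_y = 38/3  [DF ∥ GA ∩ FA ∥ DG]
   → G = (-11/3, 38/3)
3. C_x = 0  [line 20/3·x + -17/3·y + -17/6 = 0 ∩ |CB|² = 261/4]
4. C_y = -1/2  [line 20/3·x + -17/3·y + -17/6 = 0 ∩ |CB|² = 261/4]
   → C = (0, -1/2)
5. E_x = 4  [2·signedArea(ECB) = 201/2 ∩ CA · EF = 1783/6]
6. E_y = -24  [2·signedArea(ECB) = 201/2 ∩ CA · EF = 1783/6]
   → E = (4, -24)

C = (0, -1/2)
E = (4, -24)
G = (-11/3, 38/3)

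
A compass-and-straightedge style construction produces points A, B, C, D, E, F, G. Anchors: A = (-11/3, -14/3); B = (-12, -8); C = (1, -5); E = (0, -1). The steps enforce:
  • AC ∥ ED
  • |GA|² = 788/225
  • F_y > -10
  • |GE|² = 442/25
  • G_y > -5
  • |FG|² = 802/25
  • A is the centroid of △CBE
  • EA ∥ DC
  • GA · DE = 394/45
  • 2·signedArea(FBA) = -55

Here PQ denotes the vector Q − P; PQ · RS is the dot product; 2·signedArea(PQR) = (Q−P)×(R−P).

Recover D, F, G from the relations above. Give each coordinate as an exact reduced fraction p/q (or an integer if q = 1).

1. D_x = 14/3  [EA ∥ DC ∩ AC ∥ ED]
2. D_y = -4/3  [EA ∥ DC ∩ AC ∥ ED]
   → D = (14/3, -4/3)
3. G_x = -9/5  [line 14/3·x + -1/3·y + 34/5 = 0 ∩ |GA|² = 788/225]
4. G_y = -24/5  [line 14/3·x + -1/3·y + 34/5 = 0 ∩ |GA|² = 788/225]
   → G = (-9/5, -24/5)
5. F_x = 2  [line -10/3·x + 25/3·y + 245/3 = 0 ∩ |FG|² = 802/25]
6. F_y = -9  [line -10/3·x + 25/3·y + 245/3 = 0 ∩ |FG|² = 802/25]
   → F = (2, -9)

D = (14/3, -4/3)
F = (2, -9)
G = (-9/5, -24/5)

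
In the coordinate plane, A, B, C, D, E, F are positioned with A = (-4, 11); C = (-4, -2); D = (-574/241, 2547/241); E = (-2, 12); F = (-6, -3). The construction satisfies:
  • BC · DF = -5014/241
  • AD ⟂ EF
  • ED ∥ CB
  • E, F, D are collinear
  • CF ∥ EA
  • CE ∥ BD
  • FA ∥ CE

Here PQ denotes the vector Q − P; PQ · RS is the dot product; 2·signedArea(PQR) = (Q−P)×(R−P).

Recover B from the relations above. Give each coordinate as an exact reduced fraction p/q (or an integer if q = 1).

1. B_x = -1056/241  [CE ∥ BD ∩ ED ∥ CB]
2. B_y = -827/241  [CE ∥ BD ∩ ED ∥ CB]
   → B = (-1056/241, -827/241)

B = (-1056/241, -827/241)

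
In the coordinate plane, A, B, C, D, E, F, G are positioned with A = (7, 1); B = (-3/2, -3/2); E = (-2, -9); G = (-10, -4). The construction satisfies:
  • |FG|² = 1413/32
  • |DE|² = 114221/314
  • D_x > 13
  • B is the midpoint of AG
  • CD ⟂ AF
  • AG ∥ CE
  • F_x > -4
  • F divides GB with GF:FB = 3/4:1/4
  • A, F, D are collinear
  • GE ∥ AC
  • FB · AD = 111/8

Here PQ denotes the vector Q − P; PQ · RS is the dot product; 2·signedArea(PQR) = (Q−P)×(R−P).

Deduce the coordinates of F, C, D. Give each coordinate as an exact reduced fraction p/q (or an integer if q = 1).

C = (15, -4)
D = (4085/314, 869/314)
F = (-29/8, -17/8)

1. F_x = -29/8  [F divides GB with GF:FB = 3/4:1/4]
2. F_y = -17/8  [F divides GB with GF:FB = 3/4:1/4]
   → F = (-29/8, -17/8)
3. C_x = 15  [AG ∥ CE ∩ GE ∥ AC]
4. C_y = -4  [AG ∥ CE ∩ GE ∥ AC]
   → C = (15, -4)
5. D_x = 4085/314  [A, F, D are collinear ∩ CD ⟂ AF]
6. D_y = 869/314  [A, F, D are collinear ∩ CD ⟂ AF]
   → D = (4085/314, 869/314)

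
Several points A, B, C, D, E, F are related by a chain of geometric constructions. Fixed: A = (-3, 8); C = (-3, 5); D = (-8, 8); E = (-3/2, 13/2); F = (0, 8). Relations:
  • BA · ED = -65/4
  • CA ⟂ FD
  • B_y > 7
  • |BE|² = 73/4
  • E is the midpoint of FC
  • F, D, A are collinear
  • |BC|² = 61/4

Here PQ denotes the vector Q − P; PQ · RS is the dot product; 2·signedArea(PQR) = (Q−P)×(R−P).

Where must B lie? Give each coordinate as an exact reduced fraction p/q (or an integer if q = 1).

B = (-11/2, 8)

1. B_x = -11/2  [line 13/2·x + -3/2·y + 191/4 = 0 ∩ |BC|² = 61/4]
2. B_y = 8  [line 13/2·x + -3/2·y + 191/4 = 0 ∩ |BC|² = 61/4]
   → B = (-11/2, 8)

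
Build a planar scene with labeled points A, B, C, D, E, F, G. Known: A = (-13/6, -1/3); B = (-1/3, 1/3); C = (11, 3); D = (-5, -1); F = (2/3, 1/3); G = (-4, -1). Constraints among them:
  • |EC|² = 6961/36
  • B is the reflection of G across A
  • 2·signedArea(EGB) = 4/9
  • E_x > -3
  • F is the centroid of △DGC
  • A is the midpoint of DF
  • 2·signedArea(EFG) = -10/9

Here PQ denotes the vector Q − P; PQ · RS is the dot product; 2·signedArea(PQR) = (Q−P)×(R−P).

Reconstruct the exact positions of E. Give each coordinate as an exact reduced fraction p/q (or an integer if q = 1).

E = (-5/2, -1/3)

1. E_x = -5/2  [2·signedArea(EFG) = -10/9 ∩ 2·signedArea(EGB) = 4/9]
2. E_y = -1/3  [2·signedArea(EFG) = -10/9 ∩ 2·signedArea(EGB) = 4/9]
   → E = (-5/2, -1/3)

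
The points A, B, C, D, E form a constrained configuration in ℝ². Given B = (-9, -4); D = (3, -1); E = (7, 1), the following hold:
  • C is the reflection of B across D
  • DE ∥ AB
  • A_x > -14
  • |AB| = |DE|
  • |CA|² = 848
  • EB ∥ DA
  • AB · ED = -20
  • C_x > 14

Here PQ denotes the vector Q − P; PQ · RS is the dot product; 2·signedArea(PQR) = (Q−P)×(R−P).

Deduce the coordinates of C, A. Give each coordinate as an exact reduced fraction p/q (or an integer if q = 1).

A = (-13, -6)
C = (15, 2)

1. C_x = 15  [C is the reflection of B across D]
2. C_y = 2  [C is the reflection of B across D]
   → C = (15, 2)
3. A_x = -13  [DE ∥ AB ∩ EB ∥ DA]
4. A_y = -6  [DE ∥ AB ∩ EB ∥ DA]
   → A = (-13, -6)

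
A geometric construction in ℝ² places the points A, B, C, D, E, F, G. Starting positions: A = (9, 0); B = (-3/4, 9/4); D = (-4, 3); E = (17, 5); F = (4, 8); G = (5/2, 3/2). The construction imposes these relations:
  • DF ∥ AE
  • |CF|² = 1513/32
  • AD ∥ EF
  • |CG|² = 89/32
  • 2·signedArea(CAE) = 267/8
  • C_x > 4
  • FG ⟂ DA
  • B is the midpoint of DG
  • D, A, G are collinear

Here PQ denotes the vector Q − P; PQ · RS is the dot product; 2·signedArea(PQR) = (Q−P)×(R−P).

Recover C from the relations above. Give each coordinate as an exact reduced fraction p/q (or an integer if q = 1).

C = (33/8, 9/8)

1. C_x = 33/8  [line -5·x + 8·y + 93/8 = 0 ∩ |CG|² = 89/32]
2. C_y = 9/8  [line -5·x + 8·y + 93/8 = 0 ∩ |CG|² = 89/32]
   → C = (33/8, 9/8)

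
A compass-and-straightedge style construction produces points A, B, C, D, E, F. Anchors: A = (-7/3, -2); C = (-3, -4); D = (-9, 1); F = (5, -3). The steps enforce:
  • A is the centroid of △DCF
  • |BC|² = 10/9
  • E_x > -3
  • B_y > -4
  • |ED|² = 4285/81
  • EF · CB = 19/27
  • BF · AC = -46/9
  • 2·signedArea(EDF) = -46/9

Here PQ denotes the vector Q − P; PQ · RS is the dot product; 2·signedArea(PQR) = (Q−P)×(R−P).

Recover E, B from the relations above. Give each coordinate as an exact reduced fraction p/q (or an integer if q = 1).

1. E_x = -19/9  [line 4·x + 14·y + 244/9 = 0 ∩ |ED|² = 4285/81]
2. E_y = -4/3  [line 4·x + 14·y + 244/9 = 0 ∩ |ED|² = 4285/81]
   → E = (-19/9, -4/3)
3. B_x = -8/3  [BF · AC = -46/9 ∩ EF · CB = 19/27]
4. B_y = -3  [BF · AC = -46/9 ∩ EF · CB = 19/27]
   → B = (-8/3, -3)

B = (-8/3, -3)
E = (-19/9, -4/3)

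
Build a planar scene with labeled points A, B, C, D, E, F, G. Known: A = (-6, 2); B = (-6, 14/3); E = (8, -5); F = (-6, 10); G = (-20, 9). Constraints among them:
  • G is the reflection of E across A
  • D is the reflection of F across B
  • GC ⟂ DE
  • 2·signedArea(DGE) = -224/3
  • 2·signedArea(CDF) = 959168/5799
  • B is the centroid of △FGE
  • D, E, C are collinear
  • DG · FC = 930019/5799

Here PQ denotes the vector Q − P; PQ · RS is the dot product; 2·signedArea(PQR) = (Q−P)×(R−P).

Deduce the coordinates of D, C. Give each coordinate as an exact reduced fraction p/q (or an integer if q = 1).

C = (-41572/1933, 7989/1933)
D = (-6, -2/3)

1. D_x = -6  [D is the reflection of F across B]
2. D_y = -2/3  [D is the reflection of F across B]
   → D = (-6, -2/3)
3. C_x = -41572/1933  [D, E, C are collinear ∩ GC ⟂ DE]
4. C_y = 7989/1933  [D, E, C are collinear ∩ GC ⟂ DE]
   → C = (-41572/1933, 7989/1933)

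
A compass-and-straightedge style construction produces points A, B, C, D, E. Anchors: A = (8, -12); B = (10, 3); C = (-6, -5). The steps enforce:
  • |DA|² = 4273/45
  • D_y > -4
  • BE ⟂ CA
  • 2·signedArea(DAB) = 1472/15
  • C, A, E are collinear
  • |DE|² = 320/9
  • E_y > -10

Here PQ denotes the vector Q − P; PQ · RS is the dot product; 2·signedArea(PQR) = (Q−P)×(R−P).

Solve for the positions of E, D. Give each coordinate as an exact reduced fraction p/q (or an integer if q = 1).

1. E_x = 18/5  [C, A, E are collinear ∩ BE ⟂ CA]
2. E_y = -49/5  [C, A, E are collinear ∩ BE ⟂ CA]
   → E = (18/5, -49/5)
3. D_x = 38/15  [line -15·x + 2·y + 688/15 = 0 ∩ |DE|² = 320/9]
4. D_y = -59/15  [line -15·x + 2·y + 688/15 = 0 ∩ |DE|² = 320/9]
   → D = (38/15, -59/15)

D = (38/15, -59/15)
E = (18/5, -49/5)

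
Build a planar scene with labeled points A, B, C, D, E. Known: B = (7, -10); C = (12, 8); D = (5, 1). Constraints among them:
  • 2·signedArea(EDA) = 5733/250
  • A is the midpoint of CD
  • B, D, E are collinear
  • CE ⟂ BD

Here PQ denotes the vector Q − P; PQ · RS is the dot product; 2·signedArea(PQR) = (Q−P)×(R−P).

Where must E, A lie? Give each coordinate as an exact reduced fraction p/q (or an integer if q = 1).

A = (17/2, 9/2)
E = (499/125, 818/125)

1. E_x = 499/125  [B, D, E are collinear ∩ CE ⟂ BD]
2. E_y = 818/125  [B, D, E are collinear ∩ CE ⟂ BD]
   → E = (499/125, 818/125)
3. A_x = 17/2  [A is the midpoint of CD]
4. A_y = 9/2  [A is the midpoint of CD]
   → A = (17/2, 9/2)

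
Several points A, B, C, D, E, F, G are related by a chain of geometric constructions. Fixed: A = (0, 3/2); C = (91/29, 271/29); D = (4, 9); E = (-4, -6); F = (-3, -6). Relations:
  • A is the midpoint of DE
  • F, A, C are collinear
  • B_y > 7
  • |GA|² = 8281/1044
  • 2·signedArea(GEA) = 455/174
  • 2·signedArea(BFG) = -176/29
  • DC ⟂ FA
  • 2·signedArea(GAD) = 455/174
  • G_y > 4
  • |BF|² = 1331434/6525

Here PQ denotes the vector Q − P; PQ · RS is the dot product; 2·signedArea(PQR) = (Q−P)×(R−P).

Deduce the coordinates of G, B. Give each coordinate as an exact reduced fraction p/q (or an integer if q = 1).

B = (1226/435, 613/87)
G = (91/87, 358/87)

1. G_x = 91/87  [line -15/2·x + 4·y + -1499/174 = 0 ∩ |GA|² = 8281/1044]
2. G_y = 358/87  [line -15/2·x + 4·y + -1499/174 = 0 ∩ |GA|² = 8281/1044]
   → G = (91/87, 358/87)
3. B_x = 1226/435  [line -880/87·x + 352/87·y + 0 = 0 ∩ |BF|² = 1331434/6525]
4. B_y = 613/87  [line -880/87·x + 352/87·y + 0 = 0 ∩ |BF|² = 1331434/6525]
   → B = (1226/435, 613/87)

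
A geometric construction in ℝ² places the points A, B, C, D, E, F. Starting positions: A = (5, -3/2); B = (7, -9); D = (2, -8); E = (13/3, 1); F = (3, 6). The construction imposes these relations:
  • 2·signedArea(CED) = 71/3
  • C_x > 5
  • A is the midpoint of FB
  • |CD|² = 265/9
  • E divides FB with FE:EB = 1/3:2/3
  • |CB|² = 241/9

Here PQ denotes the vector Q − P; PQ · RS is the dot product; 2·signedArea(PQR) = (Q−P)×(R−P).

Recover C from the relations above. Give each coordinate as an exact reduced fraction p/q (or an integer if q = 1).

C = (17/3, -4)

1. C_x = 17/3  [line 9·x + -7/3·y + -181/3 = 0 ∩ |CB|² = 241/9]
2. C_y = -4  [line 9·x + -7/3·y + -181/3 = 0 ∩ |CB|² = 241/9]
   → C = (17/3, -4)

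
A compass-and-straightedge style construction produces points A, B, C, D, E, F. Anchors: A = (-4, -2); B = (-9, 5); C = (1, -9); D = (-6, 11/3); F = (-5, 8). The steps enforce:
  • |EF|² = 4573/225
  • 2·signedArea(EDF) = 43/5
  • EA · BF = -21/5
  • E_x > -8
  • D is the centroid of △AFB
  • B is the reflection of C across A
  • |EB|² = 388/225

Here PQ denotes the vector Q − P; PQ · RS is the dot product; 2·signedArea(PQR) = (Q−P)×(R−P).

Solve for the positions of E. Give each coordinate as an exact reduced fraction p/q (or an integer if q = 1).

E = (-39/5, 67/15)

1. E_x = -39/5  [2·signedArea(EDF) = 43/5 ∩ EA · BF = -21/5]
2. E_y = 67/15  [2·signedArea(EDF) = 43/5 ∩ EA · BF = -21/5]
   → E = (-39/5, 67/15)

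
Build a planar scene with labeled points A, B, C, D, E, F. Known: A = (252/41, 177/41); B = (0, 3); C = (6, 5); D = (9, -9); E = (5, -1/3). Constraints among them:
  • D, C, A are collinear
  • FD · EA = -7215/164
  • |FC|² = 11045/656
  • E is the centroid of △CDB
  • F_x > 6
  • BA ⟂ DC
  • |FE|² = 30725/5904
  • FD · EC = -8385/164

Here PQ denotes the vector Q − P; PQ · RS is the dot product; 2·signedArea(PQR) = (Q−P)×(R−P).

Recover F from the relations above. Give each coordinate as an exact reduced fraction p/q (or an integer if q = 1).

F = (1125/164, 81/82)

1. F_x = 1125/164  [FD · EC = -8385/164 ∩ FD · EA = -7215/164]
2. F_y = 81/82  [FD · EC = -8385/164 ∩ FD · EA = -7215/164]
   → F = (1125/164, 81/82)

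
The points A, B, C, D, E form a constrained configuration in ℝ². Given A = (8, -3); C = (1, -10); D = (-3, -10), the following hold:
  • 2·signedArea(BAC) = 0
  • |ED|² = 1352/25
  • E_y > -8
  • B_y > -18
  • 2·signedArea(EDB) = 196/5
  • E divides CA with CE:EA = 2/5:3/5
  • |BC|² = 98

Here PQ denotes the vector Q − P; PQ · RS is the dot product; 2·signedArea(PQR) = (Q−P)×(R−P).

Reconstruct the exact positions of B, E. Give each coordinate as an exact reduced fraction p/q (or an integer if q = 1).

B = (-6, -17)
E = (19/5, -36/5)

1. E_x = 19/5  [E divides CA with CE:EA = 2/5:3/5]
2. E_y = -36/5  [E divides CA with CE:EA = 2/5:3/5]
   → E = (19/5, -36/5)
3. B_x = -6  [2·signedArea(BAC) = 0 ∩ 2·signedArea(EDB) = 196/5]
4. B_y = -17  [2·signedArea(BAC) = 0 ∩ 2·signedArea(EDB) = 196/5]
   → B = (-6, -17)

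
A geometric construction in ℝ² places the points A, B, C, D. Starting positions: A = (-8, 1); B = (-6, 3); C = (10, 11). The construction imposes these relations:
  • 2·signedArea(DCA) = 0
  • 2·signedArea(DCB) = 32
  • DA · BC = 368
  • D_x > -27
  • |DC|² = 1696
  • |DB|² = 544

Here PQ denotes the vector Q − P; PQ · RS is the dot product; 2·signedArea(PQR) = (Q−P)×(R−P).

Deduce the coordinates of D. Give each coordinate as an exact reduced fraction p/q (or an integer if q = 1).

1. D_x = -26  [2·signedArea(DCA) = 0 ∩ DA · BC = 368]
2. D_y = -9  [2·signedArea(DCA) = 0 ∩ DA · BC = 368]
   → D = (-26, -9)

D = (-26, -9)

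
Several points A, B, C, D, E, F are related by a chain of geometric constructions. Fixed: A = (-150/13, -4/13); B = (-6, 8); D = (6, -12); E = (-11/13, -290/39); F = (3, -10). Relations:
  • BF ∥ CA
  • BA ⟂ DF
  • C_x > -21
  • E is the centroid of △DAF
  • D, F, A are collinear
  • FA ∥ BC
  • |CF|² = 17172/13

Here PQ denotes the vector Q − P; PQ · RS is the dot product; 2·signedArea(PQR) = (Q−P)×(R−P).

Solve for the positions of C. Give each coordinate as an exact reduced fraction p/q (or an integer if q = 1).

C = (-267/13, 230/13)

1. C_x = -267/13  [BF ∥ CA ∩ FA ∥ BC]
2. C_y = 230/13  [BF ∥ CA ∩ FA ∥ BC]
   → C = (-267/13, 230/13)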